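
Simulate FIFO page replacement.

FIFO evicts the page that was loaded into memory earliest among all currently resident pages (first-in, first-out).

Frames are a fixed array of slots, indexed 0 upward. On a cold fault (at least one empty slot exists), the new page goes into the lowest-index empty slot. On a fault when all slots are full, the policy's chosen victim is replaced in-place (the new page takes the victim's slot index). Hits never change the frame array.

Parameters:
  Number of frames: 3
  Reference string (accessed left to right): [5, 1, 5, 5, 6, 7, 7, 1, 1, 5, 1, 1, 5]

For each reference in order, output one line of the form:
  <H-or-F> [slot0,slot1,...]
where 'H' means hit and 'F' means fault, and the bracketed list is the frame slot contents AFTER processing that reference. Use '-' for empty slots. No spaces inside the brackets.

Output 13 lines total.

F [5,-,-]
F [5,1,-]
H [5,1,-]
H [5,1,-]
F [5,1,6]
F [7,1,6]
H [7,1,6]
H [7,1,6]
H [7,1,6]
F [7,5,6]
F [7,5,1]
H [7,5,1]
H [7,5,1]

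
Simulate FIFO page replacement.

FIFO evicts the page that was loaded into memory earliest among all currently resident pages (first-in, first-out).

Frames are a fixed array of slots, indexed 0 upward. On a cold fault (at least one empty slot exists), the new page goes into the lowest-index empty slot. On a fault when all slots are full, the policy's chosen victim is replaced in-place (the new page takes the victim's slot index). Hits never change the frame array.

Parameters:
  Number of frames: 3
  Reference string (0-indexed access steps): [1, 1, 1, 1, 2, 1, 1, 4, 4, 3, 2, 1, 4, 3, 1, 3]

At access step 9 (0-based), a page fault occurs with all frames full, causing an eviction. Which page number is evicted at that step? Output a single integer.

Answer: 1

Derivation:
Step 0: ref 1 -> FAULT, frames=[1,-,-]
Step 1: ref 1 -> HIT, frames=[1,-,-]
Step 2: ref 1 -> HIT, frames=[1,-,-]
Step 3: ref 1 -> HIT, frames=[1,-,-]
Step 4: ref 2 -> FAULT, frames=[1,2,-]
Step 5: ref 1 -> HIT, frames=[1,2,-]
Step 6: ref 1 -> HIT, frames=[1,2,-]
Step 7: ref 4 -> FAULT, frames=[1,2,4]
Step 8: ref 4 -> HIT, frames=[1,2,4]
Step 9: ref 3 -> FAULT, evict 1, frames=[3,2,4]
At step 9: evicted page 1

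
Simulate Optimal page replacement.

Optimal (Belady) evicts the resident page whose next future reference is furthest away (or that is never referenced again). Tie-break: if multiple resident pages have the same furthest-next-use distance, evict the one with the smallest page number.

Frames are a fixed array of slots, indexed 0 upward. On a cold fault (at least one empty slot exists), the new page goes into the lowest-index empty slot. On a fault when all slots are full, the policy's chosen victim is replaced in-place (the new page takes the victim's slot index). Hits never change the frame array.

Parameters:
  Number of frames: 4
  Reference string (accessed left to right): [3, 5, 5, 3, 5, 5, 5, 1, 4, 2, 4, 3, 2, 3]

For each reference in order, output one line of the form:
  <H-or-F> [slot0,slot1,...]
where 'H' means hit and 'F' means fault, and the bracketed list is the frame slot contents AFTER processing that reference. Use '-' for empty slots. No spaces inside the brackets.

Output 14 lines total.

F [3,-,-,-]
F [3,5,-,-]
H [3,5,-,-]
H [3,5,-,-]
H [3,5,-,-]
H [3,5,-,-]
H [3,5,-,-]
F [3,5,1,-]
F [3,5,1,4]
F [3,5,2,4]
H [3,5,2,4]
H [3,5,2,4]
H [3,5,2,4]
H [3,5,2,4]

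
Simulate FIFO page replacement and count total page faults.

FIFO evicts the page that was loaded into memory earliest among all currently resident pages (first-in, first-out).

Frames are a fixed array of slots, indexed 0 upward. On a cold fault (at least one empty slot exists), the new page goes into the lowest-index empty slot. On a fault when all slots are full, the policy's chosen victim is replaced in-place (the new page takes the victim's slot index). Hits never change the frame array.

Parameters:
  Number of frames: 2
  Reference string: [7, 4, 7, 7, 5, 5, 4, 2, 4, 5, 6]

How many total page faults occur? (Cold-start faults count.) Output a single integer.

Answer: 7

Derivation:
Step 0: ref 7 → FAULT, frames=[7,-]
Step 1: ref 4 → FAULT, frames=[7,4]
Step 2: ref 7 → HIT, frames=[7,4]
Step 3: ref 7 → HIT, frames=[7,4]
Step 4: ref 5 → FAULT (evict 7), frames=[5,4]
Step 5: ref 5 → HIT, frames=[5,4]
Step 6: ref 4 → HIT, frames=[5,4]
Step 7: ref 2 → FAULT (evict 4), frames=[5,2]
Step 8: ref 4 → FAULT (evict 5), frames=[4,2]
Step 9: ref 5 → FAULT (evict 2), frames=[4,5]
Step 10: ref 6 → FAULT (evict 4), frames=[6,5]
Total faults: 7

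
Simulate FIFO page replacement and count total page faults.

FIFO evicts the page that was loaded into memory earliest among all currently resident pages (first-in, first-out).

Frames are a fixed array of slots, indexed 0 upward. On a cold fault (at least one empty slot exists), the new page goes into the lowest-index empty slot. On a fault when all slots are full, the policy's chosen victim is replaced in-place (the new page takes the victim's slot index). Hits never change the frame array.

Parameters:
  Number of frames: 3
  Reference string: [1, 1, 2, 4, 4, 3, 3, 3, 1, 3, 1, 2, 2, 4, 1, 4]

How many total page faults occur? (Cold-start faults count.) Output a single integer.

Step 0: ref 1 → FAULT, frames=[1,-,-]
Step 1: ref 1 → HIT, frames=[1,-,-]
Step 2: ref 2 → FAULT, frames=[1,2,-]
Step 3: ref 4 → FAULT, frames=[1,2,4]
Step 4: ref 4 → HIT, frames=[1,2,4]
Step 5: ref 3 → FAULT (evict 1), frames=[3,2,4]
Step 6: ref 3 → HIT, frames=[3,2,4]
Step 7: ref 3 → HIT, frames=[3,2,4]
Step 8: ref 1 → FAULT (evict 2), frames=[3,1,4]
Step 9: ref 3 → HIT, frames=[3,1,4]
Step 10: ref 1 → HIT, frames=[3,1,4]
Step 11: ref 2 → FAULT (evict 4), frames=[3,1,2]
Step 12: ref 2 → HIT, frames=[3,1,2]
Step 13: ref 4 → FAULT (evict 3), frames=[4,1,2]
Step 14: ref 1 → HIT, frames=[4,1,2]
Step 15: ref 4 → HIT, frames=[4,1,2]
Total faults: 7

Answer: 7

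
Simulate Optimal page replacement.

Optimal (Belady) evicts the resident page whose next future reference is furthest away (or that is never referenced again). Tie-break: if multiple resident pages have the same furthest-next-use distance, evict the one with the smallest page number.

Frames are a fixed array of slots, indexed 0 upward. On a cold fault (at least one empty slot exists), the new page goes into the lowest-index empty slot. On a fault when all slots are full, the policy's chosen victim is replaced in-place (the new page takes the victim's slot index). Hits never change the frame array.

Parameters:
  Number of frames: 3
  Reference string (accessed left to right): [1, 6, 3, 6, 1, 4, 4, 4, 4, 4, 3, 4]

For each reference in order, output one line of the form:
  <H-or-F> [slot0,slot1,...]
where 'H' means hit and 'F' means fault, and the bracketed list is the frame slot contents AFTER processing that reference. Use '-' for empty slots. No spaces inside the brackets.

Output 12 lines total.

F [1,-,-]
F [1,6,-]
F [1,6,3]
H [1,6,3]
H [1,6,3]
F [4,6,3]
H [4,6,3]
H [4,6,3]
H [4,6,3]
H [4,6,3]
H [4,6,3]
H [4,6,3]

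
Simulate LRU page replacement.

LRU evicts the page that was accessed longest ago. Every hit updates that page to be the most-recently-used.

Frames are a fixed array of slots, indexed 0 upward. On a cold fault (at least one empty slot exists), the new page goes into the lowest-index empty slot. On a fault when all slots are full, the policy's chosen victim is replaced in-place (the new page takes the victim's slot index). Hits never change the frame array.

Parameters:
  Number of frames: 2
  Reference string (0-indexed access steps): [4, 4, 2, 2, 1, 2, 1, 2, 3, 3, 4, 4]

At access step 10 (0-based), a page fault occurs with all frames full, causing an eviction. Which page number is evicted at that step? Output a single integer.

Step 0: ref 4 -> FAULT, frames=[4,-]
Step 1: ref 4 -> HIT, frames=[4,-]
Step 2: ref 2 -> FAULT, frames=[4,2]
Step 3: ref 2 -> HIT, frames=[4,2]
Step 4: ref 1 -> FAULT, evict 4, frames=[1,2]
Step 5: ref 2 -> HIT, frames=[1,2]
Step 6: ref 1 -> HIT, frames=[1,2]
Step 7: ref 2 -> HIT, frames=[1,2]
Step 8: ref 3 -> FAULT, evict 1, frames=[3,2]
Step 9: ref 3 -> HIT, frames=[3,2]
Step 10: ref 4 -> FAULT, evict 2, frames=[3,4]
At step 10: evicted page 2

Answer: 2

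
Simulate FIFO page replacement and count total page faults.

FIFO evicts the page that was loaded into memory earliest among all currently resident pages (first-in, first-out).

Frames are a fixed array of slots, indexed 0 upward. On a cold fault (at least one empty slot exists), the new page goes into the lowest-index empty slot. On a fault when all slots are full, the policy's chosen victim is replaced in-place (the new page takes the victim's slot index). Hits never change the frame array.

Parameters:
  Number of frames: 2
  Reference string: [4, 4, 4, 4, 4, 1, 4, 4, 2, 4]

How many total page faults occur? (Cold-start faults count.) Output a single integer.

Answer: 4

Derivation:
Step 0: ref 4 → FAULT, frames=[4,-]
Step 1: ref 4 → HIT, frames=[4,-]
Step 2: ref 4 → HIT, frames=[4,-]
Step 3: ref 4 → HIT, frames=[4,-]
Step 4: ref 4 → HIT, frames=[4,-]
Step 5: ref 1 → FAULT, frames=[4,1]
Step 6: ref 4 → HIT, frames=[4,1]
Step 7: ref 4 → HIT, frames=[4,1]
Step 8: ref 2 → FAULT (evict 4), frames=[2,1]
Step 9: ref 4 → FAULT (evict 1), frames=[2,4]
Total faults: 4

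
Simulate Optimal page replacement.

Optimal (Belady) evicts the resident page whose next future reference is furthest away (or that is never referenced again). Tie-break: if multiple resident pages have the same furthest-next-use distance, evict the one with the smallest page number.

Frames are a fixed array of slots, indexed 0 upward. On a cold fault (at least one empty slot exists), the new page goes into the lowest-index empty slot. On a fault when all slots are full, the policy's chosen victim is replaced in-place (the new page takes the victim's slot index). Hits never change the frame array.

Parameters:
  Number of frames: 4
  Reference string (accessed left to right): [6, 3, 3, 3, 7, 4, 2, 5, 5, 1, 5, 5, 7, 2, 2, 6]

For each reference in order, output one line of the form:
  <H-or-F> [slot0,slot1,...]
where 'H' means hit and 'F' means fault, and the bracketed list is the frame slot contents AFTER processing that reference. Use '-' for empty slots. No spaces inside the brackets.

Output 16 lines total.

F [6,-,-,-]
F [6,3,-,-]
H [6,3,-,-]
H [6,3,-,-]
F [6,3,7,-]
F [6,3,7,4]
F [6,2,7,4]
F [6,2,7,5]
H [6,2,7,5]
F [1,2,7,5]
H [1,2,7,5]
H [1,2,7,5]
H [1,2,7,5]
H [1,2,7,5]
H [1,2,7,5]
F [6,2,7,5]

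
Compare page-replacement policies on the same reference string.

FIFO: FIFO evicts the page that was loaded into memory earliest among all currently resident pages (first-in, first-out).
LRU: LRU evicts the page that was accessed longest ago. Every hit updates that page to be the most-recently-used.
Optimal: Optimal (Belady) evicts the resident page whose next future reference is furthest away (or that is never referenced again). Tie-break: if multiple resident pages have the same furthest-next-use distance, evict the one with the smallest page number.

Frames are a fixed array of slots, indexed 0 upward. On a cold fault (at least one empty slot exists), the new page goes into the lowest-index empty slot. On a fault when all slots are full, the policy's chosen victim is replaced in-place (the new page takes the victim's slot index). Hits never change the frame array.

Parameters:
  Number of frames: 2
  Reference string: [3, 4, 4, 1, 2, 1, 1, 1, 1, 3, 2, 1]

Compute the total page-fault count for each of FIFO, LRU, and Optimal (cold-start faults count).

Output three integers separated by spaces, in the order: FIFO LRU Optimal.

--- FIFO ---
  step 0: ref 3 -> FAULT, frames=[3,-] (faults so far: 1)
  step 1: ref 4 -> FAULT, frames=[3,4] (faults so far: 2)
  step 2: ref 4 -> HIT, frames=[3,4] (faults so far: 2)
  step 3: ref 1 -> FAULT, evict 3, frames=[1,4] (faults so far: 3)
  step 4: ref 2 -> FAULT, evict 4, frames=[1,2] (faults so far: 4)
  step 5: ref 1 -> HIT, frames=[1,2] (faults so far: 4)
  step 6: ref 1 -> HIT, frames=[1,2] (faults so far: 4)
  step 7: ref 1 -> HIT, frames=[1,2] (faults so far: 4)
  step 8: ref 1 -> HIT, frames=[1,2] (faults so far: 4)
  step 9: ref 3 -> FAULT, evict 1, frames=[3,2] (faults so far: 5)
  step 10: ref 2 -> HIT, frames=[3,2] (faults so far: 5)
  step 11: ref 1 -> FAULT, evict 2, frames=[3,1] (faults so far: 6)
  FIFO total faults: 6
--- LRU ---
  step 0: ref 3 -> FAULT, frames=[3,-] (faults so far: 1)
  step 1: ref 4 -> FAULT, frames=[3,4] (faults so far: 2)
  step 2: ref 4 -> HIT, frames=[3,4] (faults so far: 2)
  step 3: ref 1 -> FAULT, evict 3, frames=[1,4] (faults so far: 3)
  step 4: ref 2 -> FAULT, evict 4, frames=[1,2] (faults so far: 4)
  step 5: ref 1 -> HIT, frames=[1,2] (faults so far: 4)
  step 6: ref 1 -> HIT, frames=[1,2] (faults so far: 4)
  step 7: ref 1 -> HIT, frames=[1,2] (faults so far: 4)
  step 8: ref 1 -> HIT, frames=[1,2] (faults so far: 4)
  step 9: ref 3 -> FAULT, evict 2, frames=[1,3] (faults so far: 5)
  step 10: ref 2 -> FAULT, evict 1, frames=[2,3] (faults so far: 6)
  step 11: ref 1 -> FAULT, evict 3, frames=[2,1] (faults so far: 7)
  LRU total faults: 7
--- Optimal ---
  step 0: ref 3 -> FAULT, frames=[3,-] (faults so far: 1)
  step 1: ref 4 -> FAULT, frames=[3,4] (faults so far: 2)
  step 2: ref 4 -> HIT, frames=[3,4] (faults so far: 2)
  step 3: ref 1 -> FAULT, evict 4, frames=[3,1] (faults so far: 3)
  step 4: ref 2 -> FAULT, evict 3, frames=[2,1] (faults so far: 4)
  step 5: ref 1 -> HIT, frames=[2,1] (faults so far: 4)
  step 6: ref 1 -> HIT, frames=[2,1] (faults so far: 4)
  step 7: ref 1 -> HIT, frames=[2,1] (faults so far: 4)
  step 8: ref 1 -> HIT, frames=[2,1] (faults so far: 4)
  step 9: ref 3 -> FAULT, evict 1, frames=[2,3] (faults so far: 5)
  step 10: ref 2 -> HIT, frames=[2,3] (faults so far: 5)
  step 11: ref 1 -> FAULT, evict 2, frames=[1,3] (faults so far: 6)
  Optimal total faults: 6

Answer: 6 7 6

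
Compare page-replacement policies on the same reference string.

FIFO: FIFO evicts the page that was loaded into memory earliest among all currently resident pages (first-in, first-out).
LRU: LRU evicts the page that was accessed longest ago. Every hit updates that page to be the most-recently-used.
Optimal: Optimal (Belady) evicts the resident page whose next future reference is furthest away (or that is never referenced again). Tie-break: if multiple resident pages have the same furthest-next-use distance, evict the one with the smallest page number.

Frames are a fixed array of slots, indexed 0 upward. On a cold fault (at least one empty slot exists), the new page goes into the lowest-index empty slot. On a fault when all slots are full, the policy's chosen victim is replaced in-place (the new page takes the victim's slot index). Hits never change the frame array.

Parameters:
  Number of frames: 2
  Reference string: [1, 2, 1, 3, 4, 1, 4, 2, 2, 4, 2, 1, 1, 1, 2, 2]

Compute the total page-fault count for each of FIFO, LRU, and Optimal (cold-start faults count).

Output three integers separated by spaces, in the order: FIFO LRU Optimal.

--- FIFO ---
  step 0: ref 1 -> FAULT, frames=[1,-] (faults so far: 1)
  step 1: ref 2 -> FAULT, frames=[1,2] (faults so far: 2)
  step 2: ref 1 -> HIT, frames=[1,2] (faults so far: 2)
  step 3: ref 3 -> FAULT, evict 1, frames=[3,2] (faults so far: 3)
  step 4: ref 4 -> FAULT, evict 2, frames=[3,4] (faults so far: 4)
  step 5: ref 1 -> FAULT, evict 3, frames=[1,4] (faults so far: 5)
  step 6: ref 4 -> HIT, frames=[1,4] (faults so far: 5)
  step 7: ref 2 -> FAULT, evict 4, frames=[1,2] (faults so far: 6)
  step 8: ref 2 -> HIT, frames=[1,2] (faults so far: 6)
  step 9: ref 4 -> FAULT, evict 1, frames=[4,2] (faults so far: 7)
  step 10: ref 2 -> HIT, frames=[4,2] (faults so far: 7)
  step 11: ref 1 -> FAULT, evict 2, frames=[4,1] (faults so far: 8)
  step 12: ref 1 -> HIT, frames=[4,1] (faults so far: 8)
  step 13: ref 1 -> HIT, frames=[4,1] (faults so far: 8)
  step 14: ref 2 -> FAULT, evict 4, frames=[2,1] (faults so far: 9)
  step 15: ref 2 -> HIT, frames=[2,1] (faults so far: 9)
  FIFO total faults: 9
--- LRU ---
  step 0: ref 1 -> FAULT, frames=[1,-] (faults so far: 1)
  step 1: ref 2 -> FAULT, frames=[1,2] (faults so far: 2)
  step 2: ref 1 -> HIT, frames=[1,2] (faults so far: 2)
  step 3: ref 3 -> FAULT, evict 2, frames=[1,3] (faults so far: 3)
  step 4: ref 4 -> FAULT, evict 1, frames=[4,3] (faults so far: 4)
  step 5: ref 1 -> FAULT, evict 3, frames=[4,1] (faults so far: 5)
  step 6: ref 4 -> HIT, frames=[4,1] (faults so far: 5)
  step 7: ref 2 -> FAULT, evict 1, frames=[4,2] (faults so far: 6)
  step 8: ref 2 -> HIT, frames=[4,2] (faults so far: 6)
  step 9: ref 4 -> HIT, frames=[4,2] (faults so far: 6)
  step 10: ref 2 -> HIT, frames=[4,2] (faults so far: 6)
  step 11: ref 1 -> FAULT, evict 4, frames=[1,2] (faults so far: 7)
  step 12: ref 1 -> HIT, frames=[1,2] (faults so far: 7)
  step 13: ref 1 -> HIT, frames=[1,2] (faults so far: 7)
  step 14: ref 2 -> HIT, frames=[1,2] (faults so far: 7)
  step 15: ref 2 -> HIT, frames=[1,2] (faults so far: 7)
  LRU total faults: 7
--- Optimal ---
  step 0: ref 1 -> FAULT, frames=[1,-] (faults so far: 1)
  step 1: ref 2 -> FAULT, frames=[1,2] (faults so far: 2)
  step 2: ref 1 -> HIT, frames=[1,2] (faults so far: 2)
  step 3: ref 3 -> FAULT, evict 2, frames=[1,3] (faults so far: 3)
  step 4: ref 4 -> FAULT, evict 3, frames=[1,4] (faults so far: 4)
  step 5: ref 1 -> HIT, frames=[1,4] (faults so far: 4)
  step 6: ref 4 -> HIT, frames=[1,4] (faults so far: 4)
  step 7: ref 2 -> FAULT, evict 1, frames=[2,4] (faults so far: 5)
  step 8: ref 2 -> HIT, frames=[2,4] (faults so far: 5)
  step 9: ref 4 -> HIT, frames=[2,4] (faults so far: 5)
  step 10: ref 2 -> HIT, frames=[2,4] (faults so far: 5)
  step 11: ref 1 -> FAULT, evict 4, frames=[2,1] (faults so far: 6)
  step 12: ref 1 -> HIT, frames=[2,1] (faults so far: 6)
  step 13: ref 1 -> HIT, frames=[2,1] (faults so far: 6)
  step 14: ref 2 -> HIT, frames=[2,1] (faults so far: 6)
  step 15: ref 2 -> HIT, frames=[2,1] (faults so far: 6)
  Optimal total faults: 6

Answer: 9 7 6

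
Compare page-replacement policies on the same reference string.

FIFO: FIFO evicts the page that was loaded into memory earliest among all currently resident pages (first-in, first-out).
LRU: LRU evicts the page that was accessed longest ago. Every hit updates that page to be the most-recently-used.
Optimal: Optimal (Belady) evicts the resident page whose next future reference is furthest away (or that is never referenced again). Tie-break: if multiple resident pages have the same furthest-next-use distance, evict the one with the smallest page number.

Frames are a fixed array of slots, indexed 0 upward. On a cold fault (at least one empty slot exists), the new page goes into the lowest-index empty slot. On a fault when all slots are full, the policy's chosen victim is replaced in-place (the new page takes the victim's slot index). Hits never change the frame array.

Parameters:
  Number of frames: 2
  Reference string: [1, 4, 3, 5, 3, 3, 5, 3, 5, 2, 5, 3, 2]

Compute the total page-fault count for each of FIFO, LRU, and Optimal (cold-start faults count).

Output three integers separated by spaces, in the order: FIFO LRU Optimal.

--- FIFO ---
  step 0: ref 1 -> FAULT, frames=[1,-] (faults so far: 1)
  step 1: ref 4 -> FAULT, frames=[1,4] (faults so far: 2)
  step 2: ref 3 -> FAULT, evict 1, frames=[3,4] (faults so far: 3)
  step 3: ref 5 -> FAULT, evict 4, frames=[3,5] (faults so far: 4)
  step 4: ref 3 -> HIT, frames=[3,5] (faults so far: 4)
  step 5: ref 3 -> HIT, frames=[3,5] (faults so far: 4)
  step 6: ref 5 -> HIT, frames=[3,5] (faults so far: 4)
  step 7: ref 3 -> HIT, frames=[3,5] (faults so far: 4)
  step 8: ref 5 -> HIT, frames=[3,5] (faults so far: 4)
  step 9: ref 2 -> FAULT, evict 3, frames=[2,5] (faults so far: 5)
  step 10: ref 5 -> HIT, frames=[2,5] (faults so far: 5)
  step 11: ref 3 -> FAULT, evict 5, frames=[2,3] (faults so far: 6)
  step 12: ref 2 -> HIT, frames=[2,3] (faults so far: 6)
  FIFO total faults: 6
--- LRU ---
  step 0: ref 1 -> FAULT, frames=[1,-] (faults so far: 1)
  step 1: ref 4 -> FAULT, frames=[1,4] (faults so far: 2)
  step 2: ref 3 -> FAULT, evict 1, frames=[3,4] (faults so far: 3)
  step 3: ref 5 -> FAULT, evict 4, frames=[3,5] (faults so far: 4)
  step 4: ref 3 -> HIT, frames=[3,5] (faults so far: 4)
  step 5: ref 3 -> HIT, frames=[3,5] (faults so far: 4)
  step 6: ref 5 -> HIT, frames=[3,5] (faults so far: 4)
  step 7: ref 3 -> HIT, frames=[3,5] (faults so far: 4)
  step 8: ref 5 -> HIT, frames=[3,5] (faults so far: 4)
  step 9: ref 2 -> FAULT, evict 3, frames=[2,5] (faults so far: 5)
  step 10: ref 5 -> HIT, frames=[2,5] (faults so far: 5)
  step 11: ref 3 -> FAULT, evict 2, frames=[3,5] (faults so far: 6)
  step 12: ref 2 -> FAULT, evict 5, frames=[3,2] (faults so far: 7)
  LRU total faults: 7
--- Optimal ---
  step 0: ref 1 -> FAULT, frames=[1,-] (faults so far: 1)
  step 1: ref 4 -> FAULT, frames=[1,4] (faults so far: 2)
  step 2: ref 3 -> FAULT, evict 1, frames=[3,4] (faults so far: 3)
  step 3: ref 5 -> FAULT, evict 4, frames=[3,5] (faults so far: 4)
  step 4: ref 3 -> HIT, frames=[3,5] (faults so far: 4)
  step 5: ref 3 -> HIT, frames=[3,5] (faults so far: 4)
  step 6: ref 5 -> HIT, frames=[3,5] (faults so far: 4)
  step 7: ref 3 -> HIT, frames=[3,5] (faults so far: 4)
  step 8: ref 5 -> HIT, frames=[3,5] (faults so far: 4)
  step 9: ref 2 -> FAULT, evict 3, frames=[2,5] (faults so far: 5)
  step 10: ref 5 -> HIT, frames=[2,5] (faults so far: 5)
  step 11: ref 3 -> FAULT, evict 5, frames=[2,3] (faults so far: 6)
  step 12: ref 2 -> HIT, frames=[2,3] (faults so far: 6)
  Optimal total faults: 6

Answer: 6 7 6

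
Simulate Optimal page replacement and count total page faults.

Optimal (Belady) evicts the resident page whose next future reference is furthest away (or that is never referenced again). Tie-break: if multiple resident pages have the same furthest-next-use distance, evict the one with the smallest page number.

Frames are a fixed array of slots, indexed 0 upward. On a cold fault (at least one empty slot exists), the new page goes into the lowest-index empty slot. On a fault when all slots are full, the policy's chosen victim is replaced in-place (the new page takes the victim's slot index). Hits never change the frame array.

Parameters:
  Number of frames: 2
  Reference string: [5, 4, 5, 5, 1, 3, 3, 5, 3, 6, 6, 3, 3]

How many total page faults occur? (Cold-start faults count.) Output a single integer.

Answer: 5

Derivation:
Step 0: ref 5 → FAULT, frames=[5,-]
Step 1: ref 4 → FAULT, frames=[5,4]
Step 2: ref 5 → HIT, frames=[5,4]
Step 3: ref 5 → HIT, frames=[5,4]
Step 4: ref 1 → FAULT (evict 4), frames=[5,1]
Step 5: ref 3 → FAULT (evict 1), frames=[5,3]
Step 6: ref 3 → HIT, frames=[5,3]
Step 7: ref 5 → HIT, frames=[5,3]
Step 8: ref 3 → HIT, frames=[5,3]
Step 9: ref 6 → FAULT (evict 5), frames=[6,3]
Step 10: ref 6 → HIT, frames=[6,3]
Step 11: ref 3 → HIT, frames=[6,3]
Step 12: ref 3 → HIT, frames=[6,3]
Total faults: 5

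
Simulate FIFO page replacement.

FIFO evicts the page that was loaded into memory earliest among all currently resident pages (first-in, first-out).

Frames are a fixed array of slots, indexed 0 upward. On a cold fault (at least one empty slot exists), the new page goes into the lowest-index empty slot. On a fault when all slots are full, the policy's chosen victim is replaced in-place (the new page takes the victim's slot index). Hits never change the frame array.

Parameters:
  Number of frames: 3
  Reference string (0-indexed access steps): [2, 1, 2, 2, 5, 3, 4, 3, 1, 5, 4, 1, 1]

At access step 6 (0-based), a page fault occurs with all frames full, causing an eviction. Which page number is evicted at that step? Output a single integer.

Answer: 1

Derivation:
Step 0: ref 2 -> FAULT, frames=[2,-,-]
Step 1: ref 1 -> FAULT, frames=[2,1,-]
Step 2: ref 2 -> HIT, frames=[2,1,-]
Step 3: ref 2 -> HIT, frames=[2,1,-]
Step 4: ref 5 -> FAULT, frames=[2,1,5]
Step 5: ref 3 -> FAULT, evict 2, frames=[3,1,5]
Step 6: ref 4 -> FAULT, evict 1, frames=[3,4,5]
At step 6: evicted page 1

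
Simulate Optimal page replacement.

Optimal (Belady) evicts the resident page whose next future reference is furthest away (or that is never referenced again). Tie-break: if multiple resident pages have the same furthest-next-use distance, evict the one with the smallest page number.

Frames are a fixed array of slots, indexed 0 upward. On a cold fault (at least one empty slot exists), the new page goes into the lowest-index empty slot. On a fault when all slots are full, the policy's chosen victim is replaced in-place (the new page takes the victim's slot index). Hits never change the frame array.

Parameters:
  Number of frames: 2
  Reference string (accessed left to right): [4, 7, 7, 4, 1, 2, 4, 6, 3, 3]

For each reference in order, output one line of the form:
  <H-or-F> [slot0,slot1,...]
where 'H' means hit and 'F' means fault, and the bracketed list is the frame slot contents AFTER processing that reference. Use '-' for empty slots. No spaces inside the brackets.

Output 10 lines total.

F [4,-]
F [4,7]
H [4,7]
H [4,7]
F [4,1]
F [4,2]
H [4,2]
F [4,6]
F [3,6]
H [3,6]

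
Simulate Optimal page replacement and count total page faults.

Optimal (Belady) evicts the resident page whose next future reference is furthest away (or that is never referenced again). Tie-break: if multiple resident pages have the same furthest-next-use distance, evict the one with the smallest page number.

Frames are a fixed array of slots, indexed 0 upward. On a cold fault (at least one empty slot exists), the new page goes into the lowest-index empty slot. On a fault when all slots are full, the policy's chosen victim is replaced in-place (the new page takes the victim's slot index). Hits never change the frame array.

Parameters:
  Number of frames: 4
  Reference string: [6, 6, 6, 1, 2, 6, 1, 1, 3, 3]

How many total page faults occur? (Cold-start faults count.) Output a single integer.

Answer: 4

Derivation:
Step 0: ref 6 → FAULT, frames=[6,-,-,-]
Step 1: ref 6 → HIT, frames=[6,-,-,-]
Step 2: ref 6 → HIT, frames=[6,-,-,-]
Step 3: ref 1 → FAULT, frames=[6,1,-,-]
Step 4: ref 2 → FAULT, frames=[6,1,2,-]
Step 5: ref 6 → HIT, frames=[6,1,2,-]
Step 6: ref 1 → HIT, frames=[6,1,2,-]
Step 7: ref 1 → HIT, frames=[6,1,2,-]
Step 8: ref 3 → FAULT, frames=[6,1,2,3]
Step 9: ref 3 → HIT, frames=[6,1,2,3]
Total faults: 4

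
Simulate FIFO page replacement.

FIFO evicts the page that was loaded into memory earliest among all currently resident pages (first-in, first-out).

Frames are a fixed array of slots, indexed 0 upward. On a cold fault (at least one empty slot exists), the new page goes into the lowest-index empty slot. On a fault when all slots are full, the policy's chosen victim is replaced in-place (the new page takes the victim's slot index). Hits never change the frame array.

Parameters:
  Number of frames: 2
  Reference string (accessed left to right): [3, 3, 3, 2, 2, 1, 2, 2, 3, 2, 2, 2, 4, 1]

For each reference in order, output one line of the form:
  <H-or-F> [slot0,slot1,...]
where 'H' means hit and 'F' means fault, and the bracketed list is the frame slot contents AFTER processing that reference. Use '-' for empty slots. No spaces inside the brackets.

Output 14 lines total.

F [3,-]
H [3,-]
H [3,-]
F [3,2]
H [3,2]
F [1,2]
H [1,2]
H [1,2]
F [1,3]
F [2,3]
H [2,3]
H [2,3]
F [2,4]
F [1,4]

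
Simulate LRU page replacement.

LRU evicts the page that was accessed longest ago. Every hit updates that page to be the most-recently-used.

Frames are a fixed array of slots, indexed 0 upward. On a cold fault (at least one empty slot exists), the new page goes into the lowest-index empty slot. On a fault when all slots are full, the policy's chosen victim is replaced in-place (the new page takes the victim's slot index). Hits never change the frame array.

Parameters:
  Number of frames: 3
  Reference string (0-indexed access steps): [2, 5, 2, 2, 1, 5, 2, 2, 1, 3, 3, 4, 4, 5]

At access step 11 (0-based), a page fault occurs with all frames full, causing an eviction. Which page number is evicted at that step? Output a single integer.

Answer: 2

Derivation:
Step 0: ref 2 -> FAULT, frames=[2,-,-]
Step 1: ref 5 -> FAULT, frames=[2,5,-]
Step 2: ref 2 -> HIT, frames=[2,5,-]
Step 3: ref 2 -> HIT, frames=[2,5,-]
Step 4: ref 1 -> FAULT, frames=[2,5,1]
Step 5: ref 5 -> HIT, frames=[2,5,1]
Step 6: ref 2 -> HIT, frames=[2,5,1]
Step 7: ref 2 -> HIT, frames=[2,5,1]
Step 8: ref 1 -> HIT, frames=[2,5,1]
Step 9: ref 3 -> FAULT, evict 5, frames=[2,3,1]
Step 10: ref 3 -> HIT, frames=[2,3,1]
Step 11: ref 4 -> FAULT, evict 2, frames=[4,3,1]
At step 11: evicted page 2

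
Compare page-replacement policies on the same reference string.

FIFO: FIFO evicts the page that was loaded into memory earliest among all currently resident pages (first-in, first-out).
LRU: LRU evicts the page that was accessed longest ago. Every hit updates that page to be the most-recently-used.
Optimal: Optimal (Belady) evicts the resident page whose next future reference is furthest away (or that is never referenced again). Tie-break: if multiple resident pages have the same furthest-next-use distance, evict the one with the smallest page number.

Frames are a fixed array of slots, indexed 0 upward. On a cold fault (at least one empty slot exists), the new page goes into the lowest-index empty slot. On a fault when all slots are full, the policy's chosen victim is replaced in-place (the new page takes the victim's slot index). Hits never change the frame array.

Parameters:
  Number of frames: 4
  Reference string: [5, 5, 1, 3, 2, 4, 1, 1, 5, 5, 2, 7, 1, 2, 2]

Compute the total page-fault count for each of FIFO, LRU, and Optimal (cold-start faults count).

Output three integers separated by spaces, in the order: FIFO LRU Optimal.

Answer: 9 7 6

Derivation:
--- FIFO ---
  step 0: ref 5 -> FAULT, frames=[5,-,-,-] (faults so far: 1)
  step 1: ref 5 -> HIT, frames=[5,-,-,-] (faults so far: 1)
  step 2: ref 1 -> FAULT, frames=[5,1,-,-] (faults so far: 2)
  step 3: ref 3 -> FAULT, frames=[5,1,3,-] (faults so far: 3)
  step 4: ref 2 -> FAULT, frames=[5,1,3,2] (faults so far: 4)
  step 5: ref 4 -> FAULT, evict 5, frames=[4,1,3,2] (faults so far: 5)
  step 6: ref 1 -> HIT, frames=[4,1,3,2] (faults so far: 5)
  step 7: ref 1 -> HIT, frames=[4,1,3,2] (faults so far: 5)
  step 8: ref 5 -> FAULT, evict 1, frames=[4,5,3,2] (faults so far: 6)
  step 9: ref 5 -> HIT, frames=[4,5,3,2] (faults so far: 6)
  step 10: ref 2 -> HIT, frames=[4,5,3,2] (faults so far: 6)
  step 11: ref 7 -> FAULT, evict 3, frames=[4,5,7,2] (faults so far: 7)
  step 12: ref 1 -> FAULT, evict 2, frames=[4,5,7,1] (faults so far: 8)
  step 13: ref 2 -> FAULT, evict 4, frames=[2,5,7,1] (faults so far: 9)
  step 14: ref 2 -> HIT, frames=[2,5,7,1] (faults so far: 9)
  FIFO total faults: 9
--- LRU ---
  step 0: ref 5 -> FAULT, frames=[5,-,-,-] (faults so far: 1)
  step 1: ref 5 -> HIT, frames=[5,-,-,-] (faults so far: 1)
  step 2: ref 1 -> FAULT, frames=[5,1,-,-] (faults so far: 2)
  step 3: ref 3 -> FAULT, frames=[5,1,3,-] (faults so far: 3)
  step 4: ref 2 -> FAULT, frames=[5,1,3,2] (faults so far: 4)
  step 5: ref 4 -> FAULT, evict 5, frames=[4,1,3,2] (faults so far: 5)
  step 6: ref 1 -> HIT, frames=[4,1,3,2] (faults so far: 5)
  step 7: ref 1 -> HIT, frames=[4,1,3,2] (faults so far: 5)
  step 8: ref 5 -> FAULT, evict 3, frames=[4,1,5,2] (faults so far: 6)
  step 9: ref 5 -> HIT, frames=[4,1,5,2] (faults so far: 6)
  step 10: ref 2 -> HIT, frames=[4,1,5,2] (faults so far: 6)
  step 11: ref 7 -> FAULT, evict 4, frames=[7,1,5,2] (faults so far: 7)
  step 12: ref 1 -> HIT, frames=[7,1,5,2] (faults so far: 7)
  step 13: ref 2 -> HIT, frames=[7,1,5,2] (faults so far: 7)
  step 14: ref 2 -> HIT, frames=[7,1,5,2] (faults so far: 7)
  LRU total faults: 7
--- Optimal ---
  step 0: ref 5 -> FAULT, frames=[5,-,-,-] (faults so far: 1)
  step 1: ref 5 -> HIT, frames=[5,-,-,-] (faults so far: 1)
  step 2: ref 1 -> FAULT, frames=[5,1,-,-] (faults so far: 2)
  step 3: ref 3 -> FAULT, frames=[5,1,3,-] (faults so far: 3)
  step 4: ref 2 -> FAULT, frames=[5,1,3,2] (faults so far: 4)
  step 5: ref 4 -> FAULT, evict 3, frames=[5,1,4,2] (faults so far: 5)
  step 6: ref 1 -> HIT, frames=[5,1,4,2] (faults so far: 5)
  step 7: ref 1 -> HIT, frames=[5,1,4,2] (faults so far: 5)
  step 8: ref 5 -> HIT, frames=[5,1,4,2] (faults so far: 5)
  step 9: ref 5 -> HIT, frames=[5,1,4,2] (faults so far: 5)
  step 10: ref 2 -> HIT, frames=[5,1,4,2] (faults so far: 5)
  step 11: ref 7 -> FAULT, evict 4, frames=[5,1,7,2] (faults so far: 6)
  step 12: ref 1 -> HIT, frames=[5,1,7,2] (faults so far: 6)
  step 13: ref 2 -> HIT, frames=[5,1,7,2] (faults so far: 6)
  step 14: ref 2 -> HIT, frames=[5,1,7,2] (faults so far: 6)
  Optimal total faults: 6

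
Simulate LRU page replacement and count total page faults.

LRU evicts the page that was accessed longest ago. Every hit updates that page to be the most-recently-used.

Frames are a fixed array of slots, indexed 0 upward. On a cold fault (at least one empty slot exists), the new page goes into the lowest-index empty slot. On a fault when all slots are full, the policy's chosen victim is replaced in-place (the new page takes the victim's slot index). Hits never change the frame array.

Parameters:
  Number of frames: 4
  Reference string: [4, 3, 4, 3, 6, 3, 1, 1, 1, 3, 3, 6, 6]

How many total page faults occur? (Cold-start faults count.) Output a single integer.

Step 0: ref 4 → FAULT, frames=[4,-,-,-]
Step 1: ref 3 → FAULT, frames=[4,3,-,-]
Step 2: ref 4 → HIT, frames=[4,3,-,-]
Step 3: ref 3 → HIT, frames=[4,3,-,-]
Step 4: ref 6 → FAULT, frames=[4,3,6,-]
Step 5: ref 3 → HIT, frames=[4,3,6,-]
Step 6: ref 1 → FAULT, frames=[4,3,6,1]
Step 7: ref 1 → HIT, frames=[4,3,6,1]
Step 8: ref 1 → HIT, frames=[4,3,6,1]
Step 9: ref 3 → HIT, frames=[4,3,6,1]
Step 10: ref 3 → HIT, frames=[4,3,6,1]
Step 11: ref 6 → HIT, frames=[4,3,6,1]
Step 12: ref 6 → HIT, frames=[4,3,6,1]
Total faults: 4

Answer: 4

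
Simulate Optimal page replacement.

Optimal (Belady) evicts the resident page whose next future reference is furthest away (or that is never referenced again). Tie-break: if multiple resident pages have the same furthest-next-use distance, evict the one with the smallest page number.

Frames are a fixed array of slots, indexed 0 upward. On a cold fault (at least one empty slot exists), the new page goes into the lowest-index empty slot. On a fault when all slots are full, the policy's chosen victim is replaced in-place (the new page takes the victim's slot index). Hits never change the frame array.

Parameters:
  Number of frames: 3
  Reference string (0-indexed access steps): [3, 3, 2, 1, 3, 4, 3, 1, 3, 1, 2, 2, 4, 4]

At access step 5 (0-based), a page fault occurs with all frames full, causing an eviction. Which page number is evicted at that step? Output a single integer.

Step 0: ref 3 -> FAULT, frames=[3,-,-]
Step 1: ref 3 -> HIT, frames=[3,-,-]
Step 2: ref 2 -> FAULT, frames=[3,2,-]
Step 3: ref 1 -> FAULT, frames=[3,2,1]
Step 4: ref 3 -> HIT, frames=[3,2,1]
Step 5: ref 4 -> FAULT, evict 2, frames=[3,4,1]
At step 5: evicted page 2

Answer: 2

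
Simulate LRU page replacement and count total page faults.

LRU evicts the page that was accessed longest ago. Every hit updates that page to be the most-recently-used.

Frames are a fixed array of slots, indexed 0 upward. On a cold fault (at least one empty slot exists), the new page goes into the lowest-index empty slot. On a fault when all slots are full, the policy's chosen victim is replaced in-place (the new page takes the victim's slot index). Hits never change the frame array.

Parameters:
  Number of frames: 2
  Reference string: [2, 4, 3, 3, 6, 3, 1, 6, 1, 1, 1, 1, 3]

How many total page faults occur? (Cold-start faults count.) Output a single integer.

Answer: 7

Derivation:
Step 0: ref 2 → FAULT, frames=[2,-]
Step 1: ref 4 → FAULT, frames=[2,4]
Step 2: ref 3 → FAULT (evict 2), frames=[3,4]
Step 3: ref 3 → HIT, frames=[3,4]
Step 4: ref 6 → FAULT (evict 4), frames=[3,6]
Step 5: ref 3 → HIT, frames=[3,6]
Step 6: ref 1 → FAULT (evict 6), frames=[3,1]
Step 7: ref 6 → FAULT (evict 3), frames=[6,1]
Step 8: ref 1 → HIT, frames=[6,1]
Step 9: ref 1 → HIT, frames=[6,1]
Step 10: ref 1 → HIT, frames=[6,1]
Step 11: ref 1 → HIT, frames=[6,1]
Step 12: ref 3 → FAULT (evict 6), frames=[3,1]
Total faults: 7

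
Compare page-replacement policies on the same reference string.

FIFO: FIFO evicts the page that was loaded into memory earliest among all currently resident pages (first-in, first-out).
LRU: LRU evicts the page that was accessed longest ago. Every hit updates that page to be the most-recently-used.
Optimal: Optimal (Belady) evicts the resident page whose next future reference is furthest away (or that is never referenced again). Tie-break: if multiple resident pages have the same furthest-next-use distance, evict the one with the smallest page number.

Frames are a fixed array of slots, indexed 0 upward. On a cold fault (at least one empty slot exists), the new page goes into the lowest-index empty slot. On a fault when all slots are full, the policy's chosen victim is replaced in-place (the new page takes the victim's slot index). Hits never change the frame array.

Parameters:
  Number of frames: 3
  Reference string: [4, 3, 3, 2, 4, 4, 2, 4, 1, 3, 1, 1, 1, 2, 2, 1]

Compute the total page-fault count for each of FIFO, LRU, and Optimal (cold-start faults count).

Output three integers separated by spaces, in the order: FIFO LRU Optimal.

Answer: 4 6 4

Derivation:
--- FIFO ---
  step 0: ref 4 -> FAULT, frames=[4,-,-] (faults so far: 1)
  step 1: ref 3 -> FAULT, frames=[4,3,-] (faults so far: 2)
  step 2: ref 3 -> HIT, frames=[4,3,-] (faults so far: 2)
  step 3: ref 2 -> FAULT, frames=[4,3,2] (faults so far: 3)
  step 4: ref 4 -> HIT, frames=[4,3,2] (faults so far: 3)
  step 5: ref 4 -> HIT, frames=[4,3,2] (faults so far: 3)
  step 6: ref 2 -> HIT, frames=[4,3,2] (faults so far: 3)
  step 7: ref 4 -> HIT, frames=[4,3,2] (faults so far: 3)
  step 8: ref 1 -> FAULT, evict 4, frames=[1,3,2] (faults so far: 4)
  step 9: ref 3 -> HIT, frames=[1,3,2] (faults so far: 4)
  step 10: ref 1 -> HIT, frames=[1,3,2] (faults so far: 4)
  step 11: ref 1 -> HIT, frames=[1,3,2] (faults so far: 4)
  step 12: ref 1 -> HIT, frames=[1,3,2] (faults so far: 4)
  step 13: ref 2 -> HIT, frames=[1,3,2] (faults so far: 4)
  step 14: ref 2 -> HIT, frames=[1,3,2] (faults so far: 4)
  step 15: ref 1 -> HIT, frames=[1,3,2] (faults so far: 4)
  FIFO total faults: 4
--- LRU ---
  step 0: ref 4 -> FAULT, frames=[4,-,-] (faults so far: 1)
  step 1: ref 3 -> FAULT, frames=[4,3,-] (faults so far: 2)
  step 2: ref 3 -> HIT, frames=[4,3,-] (faults so far: 2)
  step 3: ref 2 -> FAULT, frames=[4,3,2] (faults so far: 3)
  step 4: ref 4 -> HIT, frames=[4,3,2] (faults so far: 3)
  step 5: ref 4 -> HIT, frames=[4,3,2] (faults so far: 3)
  step 6: ref 2 -> HIT, frames=[4,3,2] (faults so far: 3)
  step 7: ref 4 -> HIT, frames=[4,3,2] (faults so far: 3)
  step 8: ref 1 -> FAULT, evict 3, frames=[4,1,2] (faults so far: 4)
  step 9: ref 3 -> FAULT, evict 2, frames=[4,1,3] (faults so far: 5)
  step 10: ref 1 -> HIT, frames=[4,1,3] (faults so far: 5)
  step 11: ref 1 -> HIT, frames=[4,1,3] (faults so far: 5)
  step 12: ref 1 -> HIT, frames=[4,1,3] (faults so far: 5)
  step 13: ref 2 -> FAULT, evict 4, frames=[2,1,3] (faults so far: 6)
  step 14: ref 2 -> HIT, frames=[2,1,3] (faults so far: 6)
  step 15: ref 1 -> HIT, frames=[2,1,3] (faults so far: 6)
  LRU total faults: 6
--- Optimal ---
  step 0: ref 4 -> FAULT, frames=[4,-,-] (faults so far: 1)
  step 1: ref 3 -> FAULT, frames=[4,3,-] (faults so far: 2)
  step 2: ref 3 -> HIT, frames=[4,3,-] (faults so far: 2)
  step 3: ref 2 -> FAULT, frames=[4,3,2] (faults so far: 3)
  step 4: ref 4 -> HIT, frames=[4,3,2] (faults so far: 3)
  step 5: ref 4 -> HIT, frames=[4,3,2] (faults so far: 3)
  step 6: ref 2 -> HIT, frames=[4,3,2] (faults so far: 3)
  step 7: ref 4 -> HIT, frames=[4,3,2] (faults so far: 3)
  step 8: ref 1 -> FAULT, evict 4, frames=[1,3,2] (faults so far: 4)
  step 9: ref 3 -> HIT, frames=[1,3,2] (faults so far: 4)
  step 10: ref 1 -> HIT, frames=[1,3,2] (faults so far: 4)
  step 11: ref 1 -> HIT, frames=[1,3,2] (faults so far: 4)
  step 12: ref 1 -> HIT, frames=[1,3,2] (faults so far: 4)
  step 13: ref 2 -> HIT, frames=[1,3,2] (faults so far: 4)
  step 14: ref 2 -> HIT, frames=[1,3,2] (faults so far: 4)
  step 15: ref 1 -> HIT, frames=[1,3,2] (faults so far: 4)
  Optimal total faults: 4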